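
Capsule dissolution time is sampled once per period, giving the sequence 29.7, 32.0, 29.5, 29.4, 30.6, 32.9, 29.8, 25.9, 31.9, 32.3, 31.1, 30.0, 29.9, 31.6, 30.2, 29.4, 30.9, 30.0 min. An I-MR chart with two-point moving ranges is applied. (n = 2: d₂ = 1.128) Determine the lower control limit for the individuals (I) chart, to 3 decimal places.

25.623

X̄ = (29.7 + 32.0 + 29.5 + 29.4 + 30.6 + 32.9 + 29.8 + 25.9 + 31.9 + 32.3 + 31.1 + 30.0 + 29.9 + 31.6 + 30.2 + 29.4 + 30.9 + 30.0) / 18 = 30.3944
Moving ranges: 2.3, 2.5, 0.1, 1.2, 2.3, 3.1, 3.9, 6.0, 0.4, 1.2, 1.1, 0.1, 1.7, 1.4, 0.8, 1.5, 0.9; M̄R̄ = 30.5000 / 17 = 1.7941
LCL = X̄ − 3·M̄R̄/d₂ = 30.3944 − 3 × 1.7941 / 1.128 = 25.6229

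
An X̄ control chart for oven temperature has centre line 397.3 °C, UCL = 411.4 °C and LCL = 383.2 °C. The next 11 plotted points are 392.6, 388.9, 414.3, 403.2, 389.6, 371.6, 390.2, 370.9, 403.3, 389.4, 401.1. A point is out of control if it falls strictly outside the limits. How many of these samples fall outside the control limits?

3

Compare each point to [383.2, 411.4]: sample 3 = 414.3 > UCL; sample 6 = 371.6 < LCL; sample 8 = 370.9 < LCL.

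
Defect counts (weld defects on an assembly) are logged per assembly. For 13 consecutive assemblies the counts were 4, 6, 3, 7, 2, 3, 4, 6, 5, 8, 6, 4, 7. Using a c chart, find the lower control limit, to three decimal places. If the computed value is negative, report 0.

c̄ = (4 + 6 + 3 + 7 + 2 + 3 + 4 + 6 + 5 + 8 + 6 + 4 + 7) / 13 = 65 / 13 = 5.0000
LCL = c̄ − 3√c̄ = 5.0000 − 3 × 2.2361 = -1.7082 → 0 (cannot be negative)

0.000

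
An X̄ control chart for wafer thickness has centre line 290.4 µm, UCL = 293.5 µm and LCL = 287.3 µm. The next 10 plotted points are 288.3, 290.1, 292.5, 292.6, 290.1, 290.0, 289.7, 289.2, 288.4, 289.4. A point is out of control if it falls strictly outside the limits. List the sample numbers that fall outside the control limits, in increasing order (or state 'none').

All 10 points lie within [287.3, 293.5].

none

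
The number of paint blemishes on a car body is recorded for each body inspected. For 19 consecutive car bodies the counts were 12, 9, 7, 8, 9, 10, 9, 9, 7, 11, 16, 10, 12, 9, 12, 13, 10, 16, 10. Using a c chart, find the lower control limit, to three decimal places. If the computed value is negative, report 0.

0.765

c̄ = (12 + 9 + 7 + 8 + 9 + 10 + 9 + 9 + 7 + 11 + 16 + 10 + 12 + 9 + 12 + 13 + 10 + 16 + 10) / 19 = 199 / 19 = 10.4737
LCL = c̄ − 3√c̄ = 10.4737 − 3 × 3.2363 = 0.7648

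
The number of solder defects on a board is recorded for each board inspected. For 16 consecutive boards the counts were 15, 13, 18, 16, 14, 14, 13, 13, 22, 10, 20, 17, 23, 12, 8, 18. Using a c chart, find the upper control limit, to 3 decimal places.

27.138

c̄ = (15 + 13 + 18 + 16 + 14 + 14 + 13 + 13 + 22 + 10 + 20 + 17 + 23 + 12 + 8 + 18) / 16 = 246 / 16 = 15.3750
UCL = c̄ + 3√c̄ = 15.3750 + 3 × √15.3750 = 15.3750 + 3 × 3.9211 = 27.1383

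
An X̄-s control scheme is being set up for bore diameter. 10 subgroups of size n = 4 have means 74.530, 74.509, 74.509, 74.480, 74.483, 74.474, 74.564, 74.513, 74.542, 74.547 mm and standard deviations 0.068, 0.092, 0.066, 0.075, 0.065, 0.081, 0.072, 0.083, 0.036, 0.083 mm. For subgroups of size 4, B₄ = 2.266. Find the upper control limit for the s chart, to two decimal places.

s̄ = (0.068 + 0.092 + 0.066 + 0.075 + 0.065 + 0.081 + 0.072 + 0.083 + 0.036 + 0.083) / 10 = 0.0721
UCL_s = B₄·s̄ = 2.266 × 0.0721 = 0.1634

0.16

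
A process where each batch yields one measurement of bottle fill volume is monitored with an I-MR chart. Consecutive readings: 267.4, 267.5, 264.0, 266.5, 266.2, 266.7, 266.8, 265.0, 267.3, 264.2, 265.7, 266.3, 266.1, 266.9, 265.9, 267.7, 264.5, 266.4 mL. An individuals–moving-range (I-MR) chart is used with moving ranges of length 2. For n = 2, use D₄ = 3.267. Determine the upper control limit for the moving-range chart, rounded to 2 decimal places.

4.84

Moving ranges: 0.1, 3.5, 2.5, 0.3, 0.5, 0.1, 1.8, 2.3, 3.1, 1.5, 0.6, 0.2, 0.8, 1.0, 1.8, 3.2, 1.9; M̄R̄ = 25.2000 / 17 = 1.4824
UCL_MR = D₄·M̄R̄ = 3.267 × 1.4824 = 4.8428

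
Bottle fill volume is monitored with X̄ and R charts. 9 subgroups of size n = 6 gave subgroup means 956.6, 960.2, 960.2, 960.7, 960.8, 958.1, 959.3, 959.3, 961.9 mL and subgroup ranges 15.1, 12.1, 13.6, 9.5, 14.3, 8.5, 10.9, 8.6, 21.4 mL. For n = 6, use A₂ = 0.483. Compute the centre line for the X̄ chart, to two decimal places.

959.68

X̄̄ = (956.6 + 960.2 + 960.2 + 960.7 + 960.8 + 958.1 + 959.3 + 959.3 + 961.9) / 9 = 8637.1000 / 9 = 959.6778
CL = X̄̄ = 959.6778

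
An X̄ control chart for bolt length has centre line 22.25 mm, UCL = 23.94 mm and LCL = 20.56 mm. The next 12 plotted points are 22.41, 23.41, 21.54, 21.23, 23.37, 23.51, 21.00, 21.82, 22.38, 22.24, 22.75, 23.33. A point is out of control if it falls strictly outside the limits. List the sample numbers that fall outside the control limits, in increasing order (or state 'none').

none

All 12 points lie within [20.56, 23.94].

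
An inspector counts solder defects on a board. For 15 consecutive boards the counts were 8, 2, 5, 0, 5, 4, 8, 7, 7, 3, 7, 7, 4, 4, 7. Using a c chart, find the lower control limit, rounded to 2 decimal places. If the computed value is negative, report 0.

0.00

c̄ = (8 + 2 + 5 + 0 + 5 + 4 + 8 + 7 + 7 + 3 + 7 + 7 + 4 + 4 + 7) / 15 = 78 / 15 = 5.2000
LCL = c̄ − 3√c̄ = 5.2000 − 3 × 2.2804 = -1.6411 → 0 (cannot be negative)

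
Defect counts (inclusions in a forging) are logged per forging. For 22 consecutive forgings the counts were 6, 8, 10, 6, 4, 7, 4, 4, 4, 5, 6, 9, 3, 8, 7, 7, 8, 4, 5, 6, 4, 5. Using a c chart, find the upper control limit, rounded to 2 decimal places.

13.20

c̄ = (6 + 8 + 10 + 6 + 4 + 7 + 4 + 4 + 4 + 5 + 6 + 9 + 3 + 8 + 7 + 7 + 8 + 4 + 5 + 6 + 4 + 5) / 22 = 130 / 22 = 5.9091
UCL = c̄ + 3√c̄ = 5.9091 + 3 × √5.9091 = 5.9091 + 3 × 2.4309 = 13.2017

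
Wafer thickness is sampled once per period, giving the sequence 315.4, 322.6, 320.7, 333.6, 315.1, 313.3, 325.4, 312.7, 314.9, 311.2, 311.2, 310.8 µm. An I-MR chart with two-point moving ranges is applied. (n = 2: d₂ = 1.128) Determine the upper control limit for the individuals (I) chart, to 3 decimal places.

334.988

X̄ = (315.4 + 322.6 + 320.7 + 333.6 + 315.1 + 313.3 + 325.4 + 312.7 + 314.9 + 311.2 + 311.2 + 310.8) / 12 = 317.2417
Moving ranges: 7.2, 1.9, 12.9, 18.5, 1.8, 12.1, 12.7, 2.2, 3.7, 0.0, 0.4; M̄R̄ = 73.4000 / 11 = 6.6727
UCL = X̄ + 3·M̄R̄/d₂ = 317.2417 + 3 × 6.6727 / 1.128 = 334.9883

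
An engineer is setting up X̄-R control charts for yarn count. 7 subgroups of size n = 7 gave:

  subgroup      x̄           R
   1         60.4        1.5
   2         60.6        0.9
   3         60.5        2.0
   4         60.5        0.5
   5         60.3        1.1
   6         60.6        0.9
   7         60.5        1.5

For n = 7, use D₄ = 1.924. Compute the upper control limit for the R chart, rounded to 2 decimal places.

R̄ = (1.5 + 0.9 + 2.0 + 0.5 + 1.1 + 0.9 + 1.5) / 7 = 8.4000 / 7 = 1.2000
UCL_R = D₄·R̄ = 1.924 × 1.2000 = 2.3088

2.31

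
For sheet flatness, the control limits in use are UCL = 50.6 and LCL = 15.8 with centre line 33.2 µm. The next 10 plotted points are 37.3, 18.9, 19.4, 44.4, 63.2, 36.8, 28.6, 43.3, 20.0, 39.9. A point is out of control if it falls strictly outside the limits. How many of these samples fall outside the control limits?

Compare each point to [15.8, 50.6]: sample 5 = 63.2 > UCL.

1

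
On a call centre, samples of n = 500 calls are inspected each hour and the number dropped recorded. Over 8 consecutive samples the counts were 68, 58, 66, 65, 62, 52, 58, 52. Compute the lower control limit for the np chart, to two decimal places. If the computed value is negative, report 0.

38.31

p̄ = Σdᵢ / (k·n) = 481 / (8 × 500) = 0.12025
LCL = np̄ − 3·√(np̄(1−p̄)) = 60.1250 − 3 × 7.2729 = 38.3063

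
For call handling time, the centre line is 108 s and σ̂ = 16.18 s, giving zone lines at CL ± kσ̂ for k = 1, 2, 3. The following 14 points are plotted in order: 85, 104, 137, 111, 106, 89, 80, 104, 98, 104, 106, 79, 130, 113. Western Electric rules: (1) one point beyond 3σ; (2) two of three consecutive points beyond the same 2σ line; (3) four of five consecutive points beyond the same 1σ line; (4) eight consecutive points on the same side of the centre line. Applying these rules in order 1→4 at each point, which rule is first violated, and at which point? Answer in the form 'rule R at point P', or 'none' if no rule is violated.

rule 4 at point 12

Zone of each point (C = within 1σ̂, B = 1σ̂–2σ̂, A = 2σ̂–3σ̂, * = beyond 3σ̂; sign = side of CL): 1:-B, 2:-C, 3:+B, 4:+C, 5:-C, 6:-B, 7:-B, 8:-C, 9:-C, 10:-C, 11:-C, 12:-B, 13:+B, 14:+C
Rule 4 (eight consecutive points on the same side of the centre line) is satisfied at point 12.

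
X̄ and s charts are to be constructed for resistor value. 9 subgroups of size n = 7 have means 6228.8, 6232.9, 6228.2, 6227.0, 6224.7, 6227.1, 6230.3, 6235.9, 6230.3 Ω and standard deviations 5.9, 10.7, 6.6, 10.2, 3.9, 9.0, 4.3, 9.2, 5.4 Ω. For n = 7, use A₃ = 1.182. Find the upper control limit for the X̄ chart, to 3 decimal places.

X̄̄ = (6228.8 + 6232.9 + 6228.2 + 6227.0 + 6224.7 + 6227.1 + 6230.3 + 6235.9 + 6230.3) / 9 = 6229.4667
s̄ = (5.9 + 10.7 + 6.6 + 10.2 + 3.9 + 9.0 + 4.3 + 9.2 + 5.4) / 9 = 7.2444
UCL = X̄̄ + A₃·s̄ = 6229.4667 + 1.182 × 7.2444 = 6238.0296

6238.030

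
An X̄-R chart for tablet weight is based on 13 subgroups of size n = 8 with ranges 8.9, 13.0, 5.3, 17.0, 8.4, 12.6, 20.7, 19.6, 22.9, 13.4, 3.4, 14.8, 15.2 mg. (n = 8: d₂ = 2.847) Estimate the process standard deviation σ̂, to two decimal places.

R̄ = (8.9 + 13.0 + 5.3 + 17.0 + 8.4 + 12.6 + 20.7 + 19.6 + 22.9 + 13.4 + 3.4 + 14.8 + 15.2) / 13 = 13.4769
σ̂ = R̄ / d₂ = 13.4769 / 2.847 = 4.7337

4.73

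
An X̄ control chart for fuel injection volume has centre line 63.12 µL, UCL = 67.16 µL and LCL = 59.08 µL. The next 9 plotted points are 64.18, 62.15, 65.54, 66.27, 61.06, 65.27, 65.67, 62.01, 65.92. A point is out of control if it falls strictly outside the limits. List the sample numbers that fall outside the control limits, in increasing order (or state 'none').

All 9 points lie within [59.08, 67.16].

none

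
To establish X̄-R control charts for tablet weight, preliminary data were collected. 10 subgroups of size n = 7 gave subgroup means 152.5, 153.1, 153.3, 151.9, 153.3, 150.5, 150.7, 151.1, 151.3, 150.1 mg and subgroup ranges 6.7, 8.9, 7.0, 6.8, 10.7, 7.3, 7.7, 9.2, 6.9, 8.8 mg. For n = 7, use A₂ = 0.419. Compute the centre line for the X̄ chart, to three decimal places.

151.780

X̄̄ = (152.5 + 153.1 + 153.3 + 151.9 + 153.3 + 150.5 + 150.7 + 151.1 + 151.3 + 150.1) / 10 = 1517.8000 / 10 = 151.7800
CL = X̄̄ = 151.7800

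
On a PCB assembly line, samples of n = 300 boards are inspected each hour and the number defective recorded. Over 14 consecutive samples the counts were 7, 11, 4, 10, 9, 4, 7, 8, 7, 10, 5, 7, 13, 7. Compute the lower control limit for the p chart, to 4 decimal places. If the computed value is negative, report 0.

0.0000

p̄ = Σdᵢ / (k·n) = 109 / (14 × 300) = 0.02595
LCL = p̄ − 3·√(p̄(1−p̄)/n) = 0.02595 − 3 × 0.00918 = -0.00159 → 0 (negative, so LCL = 0)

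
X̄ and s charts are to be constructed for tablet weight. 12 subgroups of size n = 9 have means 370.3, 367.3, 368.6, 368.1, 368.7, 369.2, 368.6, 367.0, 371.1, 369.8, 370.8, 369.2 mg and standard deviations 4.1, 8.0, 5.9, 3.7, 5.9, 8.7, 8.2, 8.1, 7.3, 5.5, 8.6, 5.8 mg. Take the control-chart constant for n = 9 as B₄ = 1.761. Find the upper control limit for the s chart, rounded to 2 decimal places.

s̄ = (4.1 + 8.0 + 5.9 + 3.7 + 5.9 + 8.7 + 8.2 + 8.1 + 7.3 + 5.5 + 8.6 + 5.8) / 12 = 6.6500
UCL_s = B₄·s̄ = 1.761 × 6.6500 = 11.7106

11.71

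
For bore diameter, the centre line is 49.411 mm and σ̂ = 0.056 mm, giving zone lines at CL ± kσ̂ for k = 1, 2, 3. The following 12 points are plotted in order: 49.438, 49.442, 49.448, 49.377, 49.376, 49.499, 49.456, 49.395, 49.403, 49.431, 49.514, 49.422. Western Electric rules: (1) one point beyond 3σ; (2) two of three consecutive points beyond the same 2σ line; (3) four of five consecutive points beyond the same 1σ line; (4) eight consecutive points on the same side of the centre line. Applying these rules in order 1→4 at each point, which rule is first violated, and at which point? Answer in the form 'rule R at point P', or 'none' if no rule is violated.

none

Zone of each point (C = within 1σ̂, B = 1σ̂–2σ̂, A = 2σ̂–3σ̂, * = beyond 3σ̂; sign = side of CL): 1:+C, 2:+C, 3:+C, 4:-C, 5:-C, 6:+B, 7:+C, 8:-C, 9:-C, 10:+C, 11:+B, 12:+C
No rule fires across all 12 points.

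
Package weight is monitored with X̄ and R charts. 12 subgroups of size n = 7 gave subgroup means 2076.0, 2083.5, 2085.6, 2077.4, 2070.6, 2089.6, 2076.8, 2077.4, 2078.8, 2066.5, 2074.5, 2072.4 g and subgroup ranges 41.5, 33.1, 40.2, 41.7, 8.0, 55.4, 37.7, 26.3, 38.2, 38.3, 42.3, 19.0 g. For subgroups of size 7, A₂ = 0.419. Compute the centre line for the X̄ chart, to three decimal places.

X̄̄ = (2076.0 + 2083.5 + 2085.6 + 2077.4 + 2070.6 + 2089.6 + 2076.8 + 2077.4 + 2078.8 + 2066.5 + 2074.5 + 2072.4) / 12 = 24929.1000 / 12 = 2077.4250
CL = X̄̄ = 2077.4250

2077.425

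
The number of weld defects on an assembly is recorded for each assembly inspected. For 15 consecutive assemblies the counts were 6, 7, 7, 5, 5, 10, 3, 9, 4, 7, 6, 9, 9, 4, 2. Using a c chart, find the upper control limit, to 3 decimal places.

c̄ = (6 + 7 + 7 + 5 + 5 + 10 + 3 + 9 + 4 + 7 + 6 + 9 + 9 + 4 + 2) / 15 = 93 / 15 = 6.2000
UCL = c̄ + 3√c̄ = 6.2000 + 3 × √6.2000 = 6.2000 + 3 × 2.4900 = 13.6699

13.670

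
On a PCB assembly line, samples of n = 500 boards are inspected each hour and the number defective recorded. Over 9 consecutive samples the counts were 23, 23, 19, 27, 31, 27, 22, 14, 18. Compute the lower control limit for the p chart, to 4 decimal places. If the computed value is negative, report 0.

p̄ = Σdᵢ / (k·n) = 204 / (9 × 500) = 0.04533
LCL = p̄ − 3·√(p̄(1−p̄)/n) = 0.04533 − 3 × 0.00930 = 0.01742

0.0174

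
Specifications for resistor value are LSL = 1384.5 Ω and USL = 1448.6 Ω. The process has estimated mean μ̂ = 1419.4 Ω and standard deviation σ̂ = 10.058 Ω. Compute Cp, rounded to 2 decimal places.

1.06

Cp = (USL − LSL) / (6σ̂) = (1448.6 − 1384.5) / (6 × 10.058) = 64.1000 / 60.3480 = 1.0622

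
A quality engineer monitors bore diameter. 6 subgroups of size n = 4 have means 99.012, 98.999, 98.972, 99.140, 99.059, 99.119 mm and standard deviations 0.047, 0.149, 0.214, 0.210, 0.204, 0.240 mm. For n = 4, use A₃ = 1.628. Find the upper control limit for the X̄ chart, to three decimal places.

X̄̄ = (99.012 + 98.999 + 98.972 + 99.140 + 99.059 + 99.119) / 6 = 99.0502
s̄ = (0.047 + 0.149 + 0.214 + 0.210 + 0.204 + 0.240) / 6 = 0.1773
UCL = X̄̄ + A₃·s̄ = 99.0502 + 1.628 × 0.1773 = 99.3389

99.339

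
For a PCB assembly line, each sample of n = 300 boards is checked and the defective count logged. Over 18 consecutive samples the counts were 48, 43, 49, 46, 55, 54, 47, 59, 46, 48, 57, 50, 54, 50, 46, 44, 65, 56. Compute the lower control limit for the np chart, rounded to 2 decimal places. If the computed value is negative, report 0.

p̄ = Σdᵢ / (k·n) = 917 / (18 × 300) = 0.16981
LCL = np̄ − 3·√(np̄(1−p̄)) = 50.9444 − 3 × 6.5033 = 31.4344

31.43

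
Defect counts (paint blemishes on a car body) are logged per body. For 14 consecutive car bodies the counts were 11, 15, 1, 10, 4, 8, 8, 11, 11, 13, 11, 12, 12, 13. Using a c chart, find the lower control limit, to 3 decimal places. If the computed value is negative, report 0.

0.513

c̄ = (11 + 15 + 1 + 10 + 4 + 8 + 8 + 11 + 11 + 13 + 11 + 12 + 12 + 13) / 14 = 140 / 14 = 10.0000
LCL = c̄ − 3√c̄ = 10.0000 − 3 × 3.1623 = 0.5132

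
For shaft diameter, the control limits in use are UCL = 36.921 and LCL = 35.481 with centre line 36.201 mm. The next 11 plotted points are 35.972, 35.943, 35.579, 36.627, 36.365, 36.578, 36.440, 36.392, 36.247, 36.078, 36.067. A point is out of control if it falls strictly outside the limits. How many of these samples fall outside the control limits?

All 11 points lie within [35.481, 36.921].

0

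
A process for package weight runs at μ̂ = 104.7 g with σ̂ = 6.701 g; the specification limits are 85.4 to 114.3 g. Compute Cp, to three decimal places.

Cp = (USL − LSL) / (6σ̂) = (114.3 − 85.4) / (6 × 6.701) = 28.9000 / 40.2060 = 0.7188

0.719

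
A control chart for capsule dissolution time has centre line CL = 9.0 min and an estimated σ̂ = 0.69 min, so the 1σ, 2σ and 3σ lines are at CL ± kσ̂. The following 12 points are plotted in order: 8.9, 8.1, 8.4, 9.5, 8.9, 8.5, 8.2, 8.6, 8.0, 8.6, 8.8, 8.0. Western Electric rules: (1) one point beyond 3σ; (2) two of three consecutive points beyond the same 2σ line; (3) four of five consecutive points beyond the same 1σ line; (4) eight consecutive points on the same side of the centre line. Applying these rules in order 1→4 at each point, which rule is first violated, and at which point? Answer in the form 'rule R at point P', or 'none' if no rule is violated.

Zone of each point (C = within 1σ̂, B = 1σ̂–2σ̂, A = 2σ̂–3σ̂, * = beyond 3σ̂; sign = side of CL): 1:-C, 2:-B, 3:-C, 4:+C, 5:-C, 6:-C, 7:-B, 8:-C, 9:-B, 10:-C, 11:-C, 12:-B
Rule 4 (eight consecutive points on the same side of the centre line) is satisfied at point 12.

rule 4 at point 12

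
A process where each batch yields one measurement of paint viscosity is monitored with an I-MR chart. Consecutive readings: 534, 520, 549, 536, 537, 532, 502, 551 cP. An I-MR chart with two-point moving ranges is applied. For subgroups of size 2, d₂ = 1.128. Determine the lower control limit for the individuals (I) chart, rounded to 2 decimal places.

479.05

X̄ = (534 + 520 + 549 + 536 + 537 + 532 + 502 + 551) / 8 = 532.6250
Moving ranges: 14, 29, 13, 1, 5, 30, 49; M̄R̄ = 141.0000 / 7 = 20.1429
LCL = X̄ − 3·M̄R̄/d₂ = 532.6250 − 3 × 20.1429 / 1.128 = 479.0536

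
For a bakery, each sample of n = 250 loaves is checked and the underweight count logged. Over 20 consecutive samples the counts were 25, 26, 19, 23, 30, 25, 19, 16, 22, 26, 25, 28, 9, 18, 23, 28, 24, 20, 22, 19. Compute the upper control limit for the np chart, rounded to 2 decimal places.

p̄ = Σdᵢ / (k·n) = 447 / (20 × 250) = 0.08940
UCL = np̄ + 3·√(np̄(1−p̄)) = 22.3500 + 3 × √(22.3500×0.91060) = 22.3500 + 3 × 4.5113 = 35.8839

35.88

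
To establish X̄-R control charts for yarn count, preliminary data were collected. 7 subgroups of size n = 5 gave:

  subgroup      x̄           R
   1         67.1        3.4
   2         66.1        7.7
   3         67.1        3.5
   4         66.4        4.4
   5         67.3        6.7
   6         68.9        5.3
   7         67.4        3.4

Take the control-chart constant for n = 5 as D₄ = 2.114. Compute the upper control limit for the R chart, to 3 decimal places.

10.389

R̄ = (3.4 + 7.7 + 3.5 + 4.4 + 6.7 + 5.3 + 3.4) / 7 = 34.4000 / 7 = 4.9143
UCL_R = D₄·R̄ = 2.114 × 4.9143 = 10.3888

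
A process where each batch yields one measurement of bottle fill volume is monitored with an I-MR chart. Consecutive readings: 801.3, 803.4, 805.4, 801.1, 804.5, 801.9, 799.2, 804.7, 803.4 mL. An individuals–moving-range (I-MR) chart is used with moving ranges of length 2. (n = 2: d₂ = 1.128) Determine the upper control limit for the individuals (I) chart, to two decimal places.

810.71

X̄ = (801.3 + 803.4 + 805.4 + 801.1 + 804.5 + 801.9 + 799.2 + 804.7 + 803.4) / 9 = 802.7667
Moving ranges: 2.1, 2.0, 4.3, 3.4, 2.6, 2.7, 5.5, 1.3; M̄R̄ = 23.9000 / 8 = 2.9875
UCL = X̄ + 3·M̄R̄/d₂ = 802.7667 + 3 × 2.9875 / 1.128 = 810.7121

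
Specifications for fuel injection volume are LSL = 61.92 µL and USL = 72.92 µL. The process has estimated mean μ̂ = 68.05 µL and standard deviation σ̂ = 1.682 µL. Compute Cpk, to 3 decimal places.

0.965

Cpu = (USL − μ̂) / (3σ̂) = (72.92 − 68.05) / (3 × 1.682) = 0.9651; Cpl = (μ̂ − LSL) / (3σ̂) = (68.05 − 61.92) / (3 × 1.682) = 1.2148; Cpk = min(Cpu, Cpl) = 0.9651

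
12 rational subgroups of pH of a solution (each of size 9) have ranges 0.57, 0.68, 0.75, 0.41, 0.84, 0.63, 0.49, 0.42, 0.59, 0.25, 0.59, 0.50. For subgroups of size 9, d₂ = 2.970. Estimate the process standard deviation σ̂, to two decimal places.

0.19

R̄ = (0.57 + 0.68 + 0.75 + 0.41 + 0.84 + 0.63 + 0.49 + 0.42 + 0.59 + 0.25 + 0.59 + 0.50) / 12 = 0.5600
σ̂ = R̄ / d₂ = 0.5600 / 2.970 = 0.1886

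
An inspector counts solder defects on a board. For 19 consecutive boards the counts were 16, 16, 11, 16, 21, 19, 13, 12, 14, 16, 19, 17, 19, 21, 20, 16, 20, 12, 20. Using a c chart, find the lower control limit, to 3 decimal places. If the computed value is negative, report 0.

4.464

c̄ = (16 + 16 + 11 + 16 + 21 + 19 + 13 + 12 + 14 + 16 + 19 + 17 + 19 + 21 + 20 + 16 + 20 + 12 + 20) / 19 = 318 / 19 = 16.7368
LCL = c̄ − 3√c̄ = 16.7368 − 3 × 4.0911 = 4.4636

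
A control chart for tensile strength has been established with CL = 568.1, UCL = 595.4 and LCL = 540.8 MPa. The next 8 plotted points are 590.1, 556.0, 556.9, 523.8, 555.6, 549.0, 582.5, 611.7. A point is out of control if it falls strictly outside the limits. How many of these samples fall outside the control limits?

Compare each point to [540.8, 595.4]: sample 4 = 523.8 < LCL; sample 8 = 611.7 > UCL.

2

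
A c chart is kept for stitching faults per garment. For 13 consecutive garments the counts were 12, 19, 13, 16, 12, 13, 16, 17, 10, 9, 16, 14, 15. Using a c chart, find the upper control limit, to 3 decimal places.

c̄ = (12 + 19 + 13 + 16 + 12 + 13 + 16 + 17 + 10 + 9 + 16 + 14 + 15) / 13 = 182 / 13 = 14.0000
UCL = c̄ + 3√c̄ = 14.0000 + 3 × √14.0000 = 14.0000 + 3 × 3.7417 = 25.2250

25.225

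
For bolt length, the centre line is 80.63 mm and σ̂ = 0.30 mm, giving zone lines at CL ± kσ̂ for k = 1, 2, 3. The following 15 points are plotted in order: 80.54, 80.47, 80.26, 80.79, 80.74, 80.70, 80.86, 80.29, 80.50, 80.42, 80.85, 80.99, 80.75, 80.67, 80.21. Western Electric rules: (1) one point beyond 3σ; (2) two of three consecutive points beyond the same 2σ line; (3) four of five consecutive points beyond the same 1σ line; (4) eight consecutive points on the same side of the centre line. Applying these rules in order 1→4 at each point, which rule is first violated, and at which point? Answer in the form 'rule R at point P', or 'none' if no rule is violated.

Zone of each point (C = within 1σ̂, B = 1σ̂–2σ̂, A = 2σ̂–3σ̂, * = beyond 3σ̂; sign = side of CL): 1:-C, 2:-C, 3:-B, 4:+C, 5:+C, 6:+C, 7:+C, 8:-B, 9:-C, 10:-C, 11:+C, 12:+B, 13:+C, 14:+C, 15:-B
No rule fires across all 15 points.

none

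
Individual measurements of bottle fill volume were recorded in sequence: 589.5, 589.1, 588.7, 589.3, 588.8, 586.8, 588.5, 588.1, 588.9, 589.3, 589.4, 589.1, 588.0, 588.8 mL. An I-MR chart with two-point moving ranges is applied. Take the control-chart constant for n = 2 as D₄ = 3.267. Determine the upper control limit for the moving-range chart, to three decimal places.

Moving ranges: 0.4, 0.4, 0.6, 0.5, 2.0, 1.7, 0.4, 0.8, 0.4, 0.1, 0.3, 1.1, 0.8; M̄R̄ = 9.5000 / 13 = 0.7308
UCL_MR = D₄·M̄R̄ = 3.267 × 0.7308 = 2.3874

2.387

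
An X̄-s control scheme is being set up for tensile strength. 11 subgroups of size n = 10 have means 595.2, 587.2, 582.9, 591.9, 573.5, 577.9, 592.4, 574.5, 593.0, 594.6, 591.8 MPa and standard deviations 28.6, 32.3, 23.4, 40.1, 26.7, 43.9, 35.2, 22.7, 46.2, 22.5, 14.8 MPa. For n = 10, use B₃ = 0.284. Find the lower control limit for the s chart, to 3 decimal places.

s̄ = (28.6 + 32.3 + 23.4 + 40.1 + 26.7 + 43.9 + 35.2 + 22.7 + 46.2 + 22.5 + 14.8) / 11 = 30.5818
LCL_s = B₃·s̄ = 0.284 × 30.5818 = 8.6852

8.685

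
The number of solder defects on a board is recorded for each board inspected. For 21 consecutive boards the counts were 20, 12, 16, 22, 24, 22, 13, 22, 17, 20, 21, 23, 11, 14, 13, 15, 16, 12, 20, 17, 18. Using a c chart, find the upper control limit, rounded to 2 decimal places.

30.08

c̄ = (20 + 12 + 16 + 22 + 24 + 22 + 13 + 22 + 17 + 20 + 21 + 23 + 11 + 14 + 13 + 15 + 16 + 12 + 20 + 17 + 18) / 21 = 368 / 21 = 17.5238
UCL = c̄ + 3√c̄ = 17.5238 + 3 × √17.5238 = 17.5238 + 3 × 4.1861 = 30.0822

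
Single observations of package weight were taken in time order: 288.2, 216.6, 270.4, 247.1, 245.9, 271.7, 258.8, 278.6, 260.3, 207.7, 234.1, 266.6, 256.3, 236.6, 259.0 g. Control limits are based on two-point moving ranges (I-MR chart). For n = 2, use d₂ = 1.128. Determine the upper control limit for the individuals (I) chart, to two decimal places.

327.40

X̄ = (288.2 + 216.6 + 270.4 + 247.1 + 245.9 + 271.7 + 258.8 + 278.6 + 260.3 + 207.7 + 234.1 + 266.6 + 256.3 + 236.6 + 259.0) / 15 = 253.1933
Moving ranges: 71.6, 53.8, 23.3, 1.2, 25.8, 12.9, 19.8, 18.3, 52.6, 26.4, 32.5, 10.3, 19.7, 22.4; M̄R̄ = 390.6000 / 14 = 27.9000
UCL = X̄ + 3·M̄R̄/d₂ = 253.1933 + 3 × 27.9000 / 1.128 = 327.3955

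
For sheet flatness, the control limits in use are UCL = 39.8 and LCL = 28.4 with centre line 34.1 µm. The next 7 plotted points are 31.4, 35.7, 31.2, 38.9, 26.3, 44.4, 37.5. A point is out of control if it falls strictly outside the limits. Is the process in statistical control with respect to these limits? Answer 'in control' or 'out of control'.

Compare each point to [28.4, 39.8]: sample 5 = 26.3 < LCL; sample 6 = 44.4 > UCL.

out of control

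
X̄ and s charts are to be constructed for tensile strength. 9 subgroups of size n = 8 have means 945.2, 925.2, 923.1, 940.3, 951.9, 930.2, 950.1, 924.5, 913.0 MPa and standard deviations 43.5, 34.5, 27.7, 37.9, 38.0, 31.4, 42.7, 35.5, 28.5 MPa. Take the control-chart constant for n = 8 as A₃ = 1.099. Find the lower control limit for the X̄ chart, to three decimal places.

X̄̄ = (945.2 + 925.2 + 923.1 + 940.3 + 951.9 + 930.2 + 950.1 + 924.5 + 913.0) / 9 = 933.7222
s̄ = (43.5 + 34.5 + 27.7 + 37.9 + 38.0 + 31.4 + 42.7 + 35.5 + 28.5) / 9 = 35.5222
LCL = X̄̄ − A₃·s̄ = 933.7222 − 1.099 × 35.5222 = 894.6833

894.683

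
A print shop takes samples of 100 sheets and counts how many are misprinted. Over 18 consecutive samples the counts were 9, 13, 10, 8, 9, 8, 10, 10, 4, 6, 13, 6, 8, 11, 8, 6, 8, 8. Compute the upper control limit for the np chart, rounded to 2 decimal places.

17.03

p̄ = Σdᵢ / (k·n) = 155 / (18 × 100) = 0.08611
UCL = np̄ + 3·√(np̄(1−p̄)) = 8.6111 + 3 × √(8.6111×0.91389) = 8.6111 + 3 × 2.8053 = 17.0270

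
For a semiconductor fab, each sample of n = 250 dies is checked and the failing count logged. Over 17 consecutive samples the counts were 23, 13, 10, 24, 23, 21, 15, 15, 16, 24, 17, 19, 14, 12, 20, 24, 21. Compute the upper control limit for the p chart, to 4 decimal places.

0.1226

p̄ = Σdᵢ / (k·n) = 311 / (17 × 250) = 0.07318
UCL = p̄ + 3·√(p̄(1−p̄)/n) = 0.07318 + 3 × √(0.07318×0.92682/250) = 0.07318 + 3 × 0.01647 = 0.12259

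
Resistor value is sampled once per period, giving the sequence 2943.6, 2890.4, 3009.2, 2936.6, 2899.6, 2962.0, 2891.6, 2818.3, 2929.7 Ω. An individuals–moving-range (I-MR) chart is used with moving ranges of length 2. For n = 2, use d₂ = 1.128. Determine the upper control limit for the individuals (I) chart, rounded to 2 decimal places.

3119.28

X̄ = (2943.6 + 2890.4 + 3009.2 + 2936.6 + 2899.6 + 2962.0 + 2891.6 + 2818.3 + 2929.7) / 9 = 2920.1111
Moving ranges: 53.2, 118.8, 72.6, 37.0, 62.4, 70.4, 73.3, 111.4; M̄R̄ = 599.1000 / 8 = 74.8875
UCL = X̄ + 3·M̄R̄/d₂ = 2920.1111 + 3 × 74.8875 / 1.128 = 3119.2800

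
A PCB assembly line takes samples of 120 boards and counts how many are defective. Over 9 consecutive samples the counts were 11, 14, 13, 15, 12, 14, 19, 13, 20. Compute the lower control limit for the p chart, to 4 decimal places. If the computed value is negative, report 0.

0.0319

p̄ = Σdᵢ / (k·n) = 131 / (9 × 120) = 0.12130
LCL = p̄ − 3·√(p̄(1−p̄)/n) = 0.12130 − 3 × 0.02980 = 0.03189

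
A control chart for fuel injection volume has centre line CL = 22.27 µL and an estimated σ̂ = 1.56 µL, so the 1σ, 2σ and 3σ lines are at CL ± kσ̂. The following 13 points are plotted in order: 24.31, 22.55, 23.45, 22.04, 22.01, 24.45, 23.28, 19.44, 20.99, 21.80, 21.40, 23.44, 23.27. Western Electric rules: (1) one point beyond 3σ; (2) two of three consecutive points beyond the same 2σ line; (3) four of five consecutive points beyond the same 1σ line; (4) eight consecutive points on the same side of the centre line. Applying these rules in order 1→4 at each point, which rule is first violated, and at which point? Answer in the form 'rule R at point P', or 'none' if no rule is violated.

Zone of each point (C = within 1σ̂, B = 1σ̂–2σ̂, A = 2σ̂–3σ̂, * = beyond 3σ̂; sign = side of CL): 1:+B, 2:+C, 3:+C, 4:-C, 5:-C, 6:+B, 7:+C, 8:-B, 9:-C, 10:-C, 11:-C, 12:+C, 13:+C
No rule fires across all 13 points.

none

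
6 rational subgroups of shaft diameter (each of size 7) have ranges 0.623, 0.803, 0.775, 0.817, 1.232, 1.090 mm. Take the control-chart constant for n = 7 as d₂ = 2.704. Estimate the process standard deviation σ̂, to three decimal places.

0.329

R̄ = (0.623 + 0.803 + 0.775 + 0.817 + 1.232 + 1.090) / 6 = 0.8900
σ̂ = R̄ / d₂ = 0.8900 / 2.704 = 0.3291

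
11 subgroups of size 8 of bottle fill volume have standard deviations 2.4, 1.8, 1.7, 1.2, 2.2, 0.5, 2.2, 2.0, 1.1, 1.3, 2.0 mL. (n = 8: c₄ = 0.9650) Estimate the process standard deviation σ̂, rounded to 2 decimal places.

1.73

s̄ = (2.4 + 1.8 + 1.7 + 1.2 + 2.2 + 0.5 + 2.2 + 2.0 + 1.1 + 1.3 + 2.0) / 11 = 1.6727
σ̂ = s̄ / c₄ = 1.6727 / 0.9650 = 1.7334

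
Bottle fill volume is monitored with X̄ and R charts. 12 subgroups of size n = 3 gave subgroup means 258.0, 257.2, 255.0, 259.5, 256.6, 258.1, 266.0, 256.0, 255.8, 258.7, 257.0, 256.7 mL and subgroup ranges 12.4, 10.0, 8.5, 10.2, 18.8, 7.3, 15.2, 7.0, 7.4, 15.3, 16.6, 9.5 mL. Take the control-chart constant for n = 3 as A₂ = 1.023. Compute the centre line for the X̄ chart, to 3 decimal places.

X̄̄ = (258.0 + 257.2 + 255.0 + 259.5 + 256.6 + 258.1 + 266.0 + 256.0 + 255.8 + 258.7 + 257.0 + 256.7) / 12 = 3094.6000 / 12 = 257.8833
CL = X̄̄ = 257.8833

257.883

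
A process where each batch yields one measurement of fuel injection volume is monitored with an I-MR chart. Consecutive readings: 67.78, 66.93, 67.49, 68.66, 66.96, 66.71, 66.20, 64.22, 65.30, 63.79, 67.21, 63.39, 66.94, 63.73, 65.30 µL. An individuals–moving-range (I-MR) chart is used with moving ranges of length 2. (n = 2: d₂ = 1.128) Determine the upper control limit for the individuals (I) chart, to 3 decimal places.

X̄ = (67.78 + 66.93 + 67.49 + 68.66 + 66.96 + 66.71 + 66.20 + 64.22 + 65.30 + 63.79 + 67.21 + 63.39 + 66.94 + 63.73 + 65.30) / 15 = 66.0407
Moving ranges: 0.85, 0.56, 1.17, 1.70, 0.25, 0.51, 1.98, 1.08, 1.51, 3.42, 3.82, 3.55, 3.21, 1.57; M̄R̄ = 25.1800 / 14 = 1.7986
UCL = X̄ + 3·M̄R̄/d₂ = 66.0407 + 3 × 1.7986 / 1.128 = 70.8241

70.824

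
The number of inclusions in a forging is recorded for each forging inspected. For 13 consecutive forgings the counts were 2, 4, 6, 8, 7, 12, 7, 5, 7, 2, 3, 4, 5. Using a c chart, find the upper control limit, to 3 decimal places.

12.599

c̄ = (2 + 4 + 6 + 8 + 7 + 12 + 7 + 5 + 7 + 2 + 3 + 4 + 5) / 13 = 72 / 13 = 5.5385
UCL = c̄ + 3√c̄ = 5.5385 + 3 × √5.5385 = 5.5385 + 3 × 2.3534 = 12.5986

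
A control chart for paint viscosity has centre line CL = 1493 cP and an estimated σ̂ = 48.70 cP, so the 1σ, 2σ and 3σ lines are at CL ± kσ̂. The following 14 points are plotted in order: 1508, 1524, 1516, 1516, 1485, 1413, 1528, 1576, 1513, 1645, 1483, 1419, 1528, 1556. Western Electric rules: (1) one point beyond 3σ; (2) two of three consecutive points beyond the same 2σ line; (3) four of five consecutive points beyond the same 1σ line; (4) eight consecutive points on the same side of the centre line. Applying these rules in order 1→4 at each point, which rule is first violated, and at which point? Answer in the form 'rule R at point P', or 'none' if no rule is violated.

rule 1 at point 10

Zone of each point (C = within 1σ̂, B = 1σ̂–2σ̂, A = 2σ̂–3σ̂, * = beyond 3σ̂; sign = side of CL): 1:+C, 2:+C, 3:+C, 4:+C, 5:-C, 6:-B, 7:+C, 8:+B, 9:+C, 10:+*, 11:-C, 12:-B, 13:+C, 14:+B
Rule 1 (one point beyond the 3σ limits) is satisfied at point 10.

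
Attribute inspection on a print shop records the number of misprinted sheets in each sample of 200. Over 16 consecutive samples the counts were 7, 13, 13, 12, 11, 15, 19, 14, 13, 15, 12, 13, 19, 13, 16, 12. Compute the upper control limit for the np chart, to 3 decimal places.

p̄ = Σdᵢ / (k·n) = 217 / (16 × 200) = 0.06781
UCL = np̄ + 3·√(np̄(1−p̄)) = 13.5625 + 3 × √(13.5625×0.93219) = 13.5625 + 3 × 3.5557 = 24.2295

24.230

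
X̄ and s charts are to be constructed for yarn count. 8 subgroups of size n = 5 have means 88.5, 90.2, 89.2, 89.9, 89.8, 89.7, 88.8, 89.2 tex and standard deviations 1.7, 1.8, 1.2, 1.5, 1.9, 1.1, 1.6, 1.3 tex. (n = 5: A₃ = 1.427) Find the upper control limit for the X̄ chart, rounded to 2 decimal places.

91.57

X̄̄ = (88.5 + 90.2 + 89.2 + 89.9 + 89.8 + 89.7 + 88.8 + 89.2) / 8 = 89.4125
s̄ = (1.7 + 1.8 + 1.2 + 1.5 + 1.9 + 1.1 + 1.6 + 1.3) / 8 = 1.5125
UCL = X̄̄ + A₃·s̄ = 89.4125 + 1.427 × 1.5125 = 91.5708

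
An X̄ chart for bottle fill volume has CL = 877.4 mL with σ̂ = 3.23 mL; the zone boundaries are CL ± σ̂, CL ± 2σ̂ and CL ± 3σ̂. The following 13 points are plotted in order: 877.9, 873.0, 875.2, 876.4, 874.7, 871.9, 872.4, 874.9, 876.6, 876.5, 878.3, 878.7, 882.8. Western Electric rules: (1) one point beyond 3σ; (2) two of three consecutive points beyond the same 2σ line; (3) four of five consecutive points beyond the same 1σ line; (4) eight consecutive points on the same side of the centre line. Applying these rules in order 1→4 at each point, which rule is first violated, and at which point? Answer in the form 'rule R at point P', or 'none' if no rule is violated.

Zone of each point (C = within 1σ̂, B = 1σ̂–2σ̂, A = 2σ̂–3σ̂, * = beyond 3σ̂; sign = side of CL): 1:+C, 2:-B, 3:-C, 4:-C, 5:-C, 6:-B, 7:-B, 8:-C, 9:-C, 10:-C, 11:+C, 12:+C, 13:+B
Rule 4 (eight consecutive points on the same side of the centre line) is satisfied at point 9.

rule 4 at point 9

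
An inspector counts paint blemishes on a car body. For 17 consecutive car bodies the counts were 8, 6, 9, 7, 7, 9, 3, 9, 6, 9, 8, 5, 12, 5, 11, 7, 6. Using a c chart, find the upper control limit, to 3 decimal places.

c̄ = (8 + 6 + 9 + 7 + 7 + 9 + 3 + 9 + 6 + 9 + 8 + 5 + 12 + 5 + 11 + 7 + 6) / 17 = 127 / 17 = 7.4706
UCL = c̄ + 3√c̄ = 7.4706 + 3 × √7.4706 = 7.4706 + 3 × 2.7332 = 15.6703

15.670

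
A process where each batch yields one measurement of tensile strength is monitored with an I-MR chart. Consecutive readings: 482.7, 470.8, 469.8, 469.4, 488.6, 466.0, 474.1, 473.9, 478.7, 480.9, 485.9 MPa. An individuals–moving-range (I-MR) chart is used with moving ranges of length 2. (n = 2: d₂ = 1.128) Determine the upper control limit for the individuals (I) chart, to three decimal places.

496.490

X̄ = (482.7 + 470.8 + 469.8 + 469.4 + 488.6 + 466.0 + 474.1 + 473.9 + 478.7 + 480.9 + 485.9) / 11 = 476.4364
Moving ranges: 11.9, 1.0, 0.4, 19.2, 22.6, 8.1, 0.2, 4.8, 2.2, 5.0; M̄R̄ = 75.4000 / 10 = 7.5400
UCL = X̄ + 3·M̄R̄/d₂ = 476.4364 + 3 × 7.5400 / 1.128 = 496.4896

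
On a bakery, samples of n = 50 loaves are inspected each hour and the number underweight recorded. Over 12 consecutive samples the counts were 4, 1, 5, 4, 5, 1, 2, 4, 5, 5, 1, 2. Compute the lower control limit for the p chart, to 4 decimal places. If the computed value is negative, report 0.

0.0000

p̄ = Σdᵢ / (k·n) = 39 / (12 × 50) = 0.06500
LCL = p̄ − 3·√(p̄(1−p̄)/n) = 0.06500 − 3 × 0.03486 = -0.03959 → 0 (negative, so LCL = 0)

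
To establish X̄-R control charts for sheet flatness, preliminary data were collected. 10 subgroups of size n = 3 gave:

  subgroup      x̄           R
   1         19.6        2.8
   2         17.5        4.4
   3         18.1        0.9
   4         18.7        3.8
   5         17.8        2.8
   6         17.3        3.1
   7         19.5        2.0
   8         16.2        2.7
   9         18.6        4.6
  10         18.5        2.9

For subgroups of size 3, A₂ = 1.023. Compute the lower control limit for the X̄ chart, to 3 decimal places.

15.111

X̄̄ = (19.6 + 17.5 + 18.1 + 18.7 + 17.8 + 17.3 + 19.5 + 16.2 + 18.6 + 18.5) / 10 = 181.8000 / 10 = 18.1800
R̄ = (2.8 + 4.4 + 0.9 + 3.8 + 2.8 + 3.1 + 2.0 + 2.7 + 4.6 + 2.9) / 10 = 30.0000 / 10 = 3.0000
LCL = X̄̄ − A₂·R̄ = 18.1800 − 1.023 × 3.0000 = 15.1110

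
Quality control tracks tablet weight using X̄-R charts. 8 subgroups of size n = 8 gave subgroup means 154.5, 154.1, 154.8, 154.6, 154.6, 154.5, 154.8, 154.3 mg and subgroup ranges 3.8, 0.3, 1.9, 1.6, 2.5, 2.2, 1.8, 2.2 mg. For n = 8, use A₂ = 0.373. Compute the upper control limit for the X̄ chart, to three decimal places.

155.285

X̄̄ = (154.5 + 154.1 + 154.8 + 154.6 + 154.6 + 154.5 + 154.8 + 154.3) / 8 = 1236.2000 / 8 = 154.5250
R̄ = (3.8 + 0.3 + 1.9 + 1.6 + 2.5 + 2.2 + 1.8 + 2.2) / 8 = 16.3000 / 8 = 2.0375
UCL = X̄̄ + A₂·R̄ = 154.5250 + 0.373 × 2.0375 = 155.2850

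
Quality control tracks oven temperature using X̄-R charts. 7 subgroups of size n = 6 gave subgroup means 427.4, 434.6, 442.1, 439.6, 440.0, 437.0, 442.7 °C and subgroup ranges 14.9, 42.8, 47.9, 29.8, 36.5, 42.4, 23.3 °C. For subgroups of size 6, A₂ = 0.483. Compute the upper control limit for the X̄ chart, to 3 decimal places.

X̄̄ = (427.4 + 434.6 + 442.1 + 439.6 + 440.0 + 437.0 + 442.7) / 7 = 3063.4000 / 7 = 437.6286
R̄ = (14.9 + 42.8 + 47.9 + 29.8 + 36.5 + 42.4 + 23.3) / 7 = 237.6000 / 7 = 33.9429
UCL = X̄̄ + A₂·R̄ = 437.6286 + 0.483 × 33.9429 = 454.0230

454.023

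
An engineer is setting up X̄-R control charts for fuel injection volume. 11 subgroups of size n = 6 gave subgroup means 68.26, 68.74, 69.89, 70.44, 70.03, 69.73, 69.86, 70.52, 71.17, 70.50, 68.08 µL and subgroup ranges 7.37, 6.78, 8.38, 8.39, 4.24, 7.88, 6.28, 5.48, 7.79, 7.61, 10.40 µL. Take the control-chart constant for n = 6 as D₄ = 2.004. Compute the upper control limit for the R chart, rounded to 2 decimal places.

R̄ = (7.37 + 6.78 + 8.38 + 8.39 + 4.24 + 7.88 + 6.28 + 5.48 + 7.79 + 7.61 + 10.40) / 11 = 80.6000 / 11 = 7.3273
UCL_R = D₄·R̄ = 2.004 × 7.3273 = 14.6839

14.68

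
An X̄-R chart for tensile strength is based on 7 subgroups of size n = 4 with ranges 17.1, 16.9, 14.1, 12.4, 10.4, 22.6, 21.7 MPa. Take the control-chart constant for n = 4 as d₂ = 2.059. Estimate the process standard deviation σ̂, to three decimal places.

7.993

R̄ = (17.1 + 16.9 + 14.1 + 12.4 + 10.4 + 22.6 + 21.7) / 7 = 16.4571
σ̂ = R̄ / d₂ = 16.4571 / 2.059 = 7.9928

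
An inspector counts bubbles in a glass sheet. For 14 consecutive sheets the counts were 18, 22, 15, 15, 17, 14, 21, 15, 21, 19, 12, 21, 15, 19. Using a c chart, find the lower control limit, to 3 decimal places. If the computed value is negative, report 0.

c̄ = (18 + 22 + 15 + 15 + 17 + 14 + 21 + 15 + 21 + 19 + 12 + 21 + 15 + 19) / 14 = 244 / 14 = 17.4286
LCL = c̄ − 3√c̄ = 17.4286 − 3 × 4.1748 = 4.9043

4.904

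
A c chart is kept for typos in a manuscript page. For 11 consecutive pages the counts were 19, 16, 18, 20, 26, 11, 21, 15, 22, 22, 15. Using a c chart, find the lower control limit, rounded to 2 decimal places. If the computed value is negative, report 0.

5.69

c̄ = (19 + 16 + 18 + 20 + 26 + 11 + 21 + 15 + 22 + 22 + 15) / 11 = 205 / 11 = 18.6364
LCL = c̄ − 3√c̄ = 18.6364 − 3 × 4.3170 = 5.6854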